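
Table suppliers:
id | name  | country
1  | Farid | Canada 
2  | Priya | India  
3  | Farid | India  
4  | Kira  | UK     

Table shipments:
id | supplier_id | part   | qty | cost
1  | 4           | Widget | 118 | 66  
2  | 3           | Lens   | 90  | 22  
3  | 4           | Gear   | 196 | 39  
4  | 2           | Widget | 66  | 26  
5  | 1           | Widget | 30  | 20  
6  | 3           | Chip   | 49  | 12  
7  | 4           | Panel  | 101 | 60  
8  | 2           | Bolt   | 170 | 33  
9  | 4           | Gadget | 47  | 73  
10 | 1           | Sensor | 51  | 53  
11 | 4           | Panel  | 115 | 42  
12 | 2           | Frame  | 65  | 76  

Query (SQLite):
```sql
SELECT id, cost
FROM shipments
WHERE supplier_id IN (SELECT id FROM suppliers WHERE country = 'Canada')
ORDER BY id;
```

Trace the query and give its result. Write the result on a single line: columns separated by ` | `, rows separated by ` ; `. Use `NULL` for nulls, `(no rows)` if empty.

Inner query: suppliers.id where country = 'Canada'.
Outer: keep shipments rows whose supplier_id is in that set.
Inner query → {1}

5 | 20 ; 10 | 53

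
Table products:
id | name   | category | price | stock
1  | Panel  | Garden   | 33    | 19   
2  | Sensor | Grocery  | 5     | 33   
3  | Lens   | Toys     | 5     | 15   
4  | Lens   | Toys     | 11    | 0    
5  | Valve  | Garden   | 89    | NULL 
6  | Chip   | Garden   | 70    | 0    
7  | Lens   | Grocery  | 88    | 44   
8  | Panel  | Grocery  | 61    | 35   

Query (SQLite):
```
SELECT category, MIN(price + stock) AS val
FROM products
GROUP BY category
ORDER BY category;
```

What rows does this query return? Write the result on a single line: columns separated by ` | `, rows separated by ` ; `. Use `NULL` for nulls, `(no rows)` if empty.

Garden | 52 ; Grocery | 38 ; Toys | 11

For each row compute price + stock.
Group by category; take MIN of the expression per group.
  Garden: ids {1, 5, 6} → MIN(price + stock)=52
  Grocery: ids {2, 7, 8} → MIN(price + stock)=38
  Toys: ids {3, 4} → MIN(price + stock)=11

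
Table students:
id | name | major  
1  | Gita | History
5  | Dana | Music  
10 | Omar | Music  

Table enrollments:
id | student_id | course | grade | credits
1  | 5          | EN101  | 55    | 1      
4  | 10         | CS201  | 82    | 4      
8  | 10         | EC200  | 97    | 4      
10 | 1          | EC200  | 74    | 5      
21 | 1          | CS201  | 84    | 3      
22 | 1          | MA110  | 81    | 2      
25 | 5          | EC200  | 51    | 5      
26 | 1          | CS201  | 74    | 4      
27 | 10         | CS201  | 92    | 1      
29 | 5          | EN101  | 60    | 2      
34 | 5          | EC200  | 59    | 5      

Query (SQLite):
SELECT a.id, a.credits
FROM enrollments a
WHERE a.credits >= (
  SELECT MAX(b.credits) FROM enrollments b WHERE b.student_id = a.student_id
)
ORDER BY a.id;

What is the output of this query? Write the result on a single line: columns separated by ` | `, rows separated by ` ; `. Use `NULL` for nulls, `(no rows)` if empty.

4 | 4 ; 8 | 4 ; 10 | 5 ; 25 | 5 ; 34 | 5

For each enrollments row a, compute MAX(credits) over rows sharing a.student_id.
Keep row a if a.credits >= that per-group MAX.
  student_id=1: MAX(credits) = 5
  student_id=5: MAX(credits) = 5
  student_id=10: MAX(credits) = 4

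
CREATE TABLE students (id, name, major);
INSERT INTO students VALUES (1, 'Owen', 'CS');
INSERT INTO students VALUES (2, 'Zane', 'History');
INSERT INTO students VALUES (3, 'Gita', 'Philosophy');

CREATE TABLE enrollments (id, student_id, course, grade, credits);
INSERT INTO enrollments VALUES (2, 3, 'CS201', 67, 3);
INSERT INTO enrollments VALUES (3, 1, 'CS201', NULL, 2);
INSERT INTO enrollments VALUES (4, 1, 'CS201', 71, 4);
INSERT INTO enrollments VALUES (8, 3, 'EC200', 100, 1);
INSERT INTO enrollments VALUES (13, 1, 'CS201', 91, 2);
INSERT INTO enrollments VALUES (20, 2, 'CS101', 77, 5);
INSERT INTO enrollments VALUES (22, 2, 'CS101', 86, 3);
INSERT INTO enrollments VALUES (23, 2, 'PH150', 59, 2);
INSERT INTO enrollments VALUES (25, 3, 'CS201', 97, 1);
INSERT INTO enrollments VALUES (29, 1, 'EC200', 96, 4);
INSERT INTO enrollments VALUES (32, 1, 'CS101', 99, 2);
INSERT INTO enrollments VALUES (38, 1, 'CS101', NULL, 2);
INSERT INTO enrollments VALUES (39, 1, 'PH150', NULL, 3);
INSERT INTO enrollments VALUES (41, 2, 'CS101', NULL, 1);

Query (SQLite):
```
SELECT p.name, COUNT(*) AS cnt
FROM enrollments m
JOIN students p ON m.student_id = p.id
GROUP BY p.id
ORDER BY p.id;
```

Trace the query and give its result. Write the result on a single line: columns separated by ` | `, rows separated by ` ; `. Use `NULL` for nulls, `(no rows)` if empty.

Join each enrollments row to its students via student_id.
Group joined rows by students.id; compute COUNT(*) per group.
  1: ids {3, 4, 13, 29, 32, 38, 39} → COUNT(*)=7
  2: ids {20, 22, 23, 41} → COUNT(*)=4
  3: ids {2, 8, 25} → COUNT(*)=3

Owen | 7 ; Zane | 4 ; Gita | 3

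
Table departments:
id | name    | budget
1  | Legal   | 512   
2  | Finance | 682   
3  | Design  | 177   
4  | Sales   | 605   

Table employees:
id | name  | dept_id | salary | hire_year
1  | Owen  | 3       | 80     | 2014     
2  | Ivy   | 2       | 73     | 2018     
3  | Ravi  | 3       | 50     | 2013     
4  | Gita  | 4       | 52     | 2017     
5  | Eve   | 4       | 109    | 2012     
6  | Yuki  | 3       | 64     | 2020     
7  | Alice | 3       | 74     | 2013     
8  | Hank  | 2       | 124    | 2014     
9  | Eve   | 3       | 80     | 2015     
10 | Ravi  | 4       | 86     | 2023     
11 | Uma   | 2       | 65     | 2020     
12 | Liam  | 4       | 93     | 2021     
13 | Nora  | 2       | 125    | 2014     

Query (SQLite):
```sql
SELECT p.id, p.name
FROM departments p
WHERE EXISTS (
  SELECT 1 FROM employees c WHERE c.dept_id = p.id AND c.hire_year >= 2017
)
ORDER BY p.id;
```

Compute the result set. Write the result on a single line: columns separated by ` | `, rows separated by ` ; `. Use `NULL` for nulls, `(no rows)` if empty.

For each departments row, check whether any employees with matching dept_id has hire_year >= 2017.
Keep rows where that is true.

2 | Finance ; 3 | Design ; 4 | Sales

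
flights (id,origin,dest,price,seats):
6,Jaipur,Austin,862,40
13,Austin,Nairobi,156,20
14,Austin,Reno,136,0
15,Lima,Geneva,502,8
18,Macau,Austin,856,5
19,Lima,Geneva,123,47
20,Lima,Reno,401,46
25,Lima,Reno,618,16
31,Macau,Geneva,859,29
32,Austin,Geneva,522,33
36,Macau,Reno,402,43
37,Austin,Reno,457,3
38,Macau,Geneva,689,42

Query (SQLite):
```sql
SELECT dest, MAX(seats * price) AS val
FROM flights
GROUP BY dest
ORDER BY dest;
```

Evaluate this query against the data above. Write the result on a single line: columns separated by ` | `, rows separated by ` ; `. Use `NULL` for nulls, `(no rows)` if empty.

For each row compute seats * price.
Group by dest; take MAX of the expression per group.
  Austin: ids {6, 18} → MAX(seats * price)=34480
  Geneva: ids {15, 19, 31, 32, 38} → MAX(seats * price)=28938
  Nairobi: ids {13} → MAX(seats * price)=3120
  Reno: ids {14, 20, 25, 36, 37} → MAX(seats * price)=18446

Austin | 34480 ; Geneva | 28938 ; Nairobi | 3120 ; Reno | 18446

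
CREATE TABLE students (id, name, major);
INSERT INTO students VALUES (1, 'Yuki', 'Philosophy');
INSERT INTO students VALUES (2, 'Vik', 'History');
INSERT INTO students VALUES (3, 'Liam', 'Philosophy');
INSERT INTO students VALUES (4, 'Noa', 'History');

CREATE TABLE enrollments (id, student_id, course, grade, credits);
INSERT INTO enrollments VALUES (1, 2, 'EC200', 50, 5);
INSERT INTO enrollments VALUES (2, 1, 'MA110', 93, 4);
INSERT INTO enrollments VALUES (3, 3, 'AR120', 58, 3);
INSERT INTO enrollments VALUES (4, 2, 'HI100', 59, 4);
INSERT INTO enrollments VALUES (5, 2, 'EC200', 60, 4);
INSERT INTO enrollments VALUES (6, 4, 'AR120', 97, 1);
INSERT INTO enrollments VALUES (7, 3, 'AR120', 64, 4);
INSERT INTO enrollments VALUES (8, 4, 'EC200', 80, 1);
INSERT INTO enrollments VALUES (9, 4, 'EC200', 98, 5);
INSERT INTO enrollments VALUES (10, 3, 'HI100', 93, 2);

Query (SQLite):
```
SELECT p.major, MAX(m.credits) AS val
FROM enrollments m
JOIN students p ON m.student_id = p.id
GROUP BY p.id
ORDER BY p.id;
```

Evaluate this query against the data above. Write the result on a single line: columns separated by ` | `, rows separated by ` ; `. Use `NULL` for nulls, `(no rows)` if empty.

Philosophy | 4 ; History | 5 ; Philosophy | 4 ; History | 5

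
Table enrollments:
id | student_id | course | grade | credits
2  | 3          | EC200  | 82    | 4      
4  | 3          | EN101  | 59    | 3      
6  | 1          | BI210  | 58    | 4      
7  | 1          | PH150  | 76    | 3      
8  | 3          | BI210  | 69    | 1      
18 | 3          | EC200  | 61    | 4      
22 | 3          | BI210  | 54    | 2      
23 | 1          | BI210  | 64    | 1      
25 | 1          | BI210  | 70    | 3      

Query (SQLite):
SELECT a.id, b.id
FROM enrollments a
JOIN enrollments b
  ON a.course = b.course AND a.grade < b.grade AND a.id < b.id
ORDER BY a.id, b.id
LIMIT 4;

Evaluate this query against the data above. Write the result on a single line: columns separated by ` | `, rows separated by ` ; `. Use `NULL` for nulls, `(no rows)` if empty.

Pairs (a,b) with same course, a.grade < b.grade, a.id < b.id.
course groups: BI210:{6,8,22,23,25} EC200:{2,18} EN101:{4} PH150:{7}
Ordered by (a.id, b.id); first 4.

6 | 8 ; 6 | 23 ; 6 | 25 ; 8 | 25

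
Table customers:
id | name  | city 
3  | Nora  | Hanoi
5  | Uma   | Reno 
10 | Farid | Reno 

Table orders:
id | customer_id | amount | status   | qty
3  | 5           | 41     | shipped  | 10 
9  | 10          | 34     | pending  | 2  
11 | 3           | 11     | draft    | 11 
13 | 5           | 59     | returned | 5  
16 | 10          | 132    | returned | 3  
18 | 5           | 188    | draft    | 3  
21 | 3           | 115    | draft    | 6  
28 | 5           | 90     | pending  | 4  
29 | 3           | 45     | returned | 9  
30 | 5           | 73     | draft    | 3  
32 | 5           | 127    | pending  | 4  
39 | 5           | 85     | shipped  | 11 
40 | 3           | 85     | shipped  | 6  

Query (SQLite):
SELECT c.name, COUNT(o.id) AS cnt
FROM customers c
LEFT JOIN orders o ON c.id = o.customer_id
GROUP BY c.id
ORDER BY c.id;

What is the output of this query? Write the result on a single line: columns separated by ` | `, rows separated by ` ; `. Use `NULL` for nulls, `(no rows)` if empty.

LEFT JOIN keeps every customers row; unmatched ones get NULL for orders columns.
Group by customers.id and compute COUNT(o.id). COUNT(col) of an all-NULL group is 0.
  3: ids {11, 21, 29, 40} → COUNT(o.id)=4
  5: ids {3, 13, 18, 28, 30, 32, 39} → COUNT(o.id)=7
  10: ids {9, 16} → COUNT(o.id)=2

Nora | 4 ; Uma | 7 ; Farid | 2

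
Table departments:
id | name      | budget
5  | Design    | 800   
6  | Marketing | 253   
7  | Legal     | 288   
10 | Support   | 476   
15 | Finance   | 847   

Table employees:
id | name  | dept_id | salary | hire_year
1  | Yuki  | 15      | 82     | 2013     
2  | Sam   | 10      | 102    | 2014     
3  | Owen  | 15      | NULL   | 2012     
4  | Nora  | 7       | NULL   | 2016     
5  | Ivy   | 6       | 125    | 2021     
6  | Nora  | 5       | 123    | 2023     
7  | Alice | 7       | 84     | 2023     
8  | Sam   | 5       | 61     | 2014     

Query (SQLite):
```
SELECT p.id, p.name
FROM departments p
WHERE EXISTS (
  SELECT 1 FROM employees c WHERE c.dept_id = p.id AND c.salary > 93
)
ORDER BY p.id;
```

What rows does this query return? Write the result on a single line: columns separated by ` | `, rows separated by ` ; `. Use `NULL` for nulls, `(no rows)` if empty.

5 | Design ; 6 | Marketing ; 10 | Support

For each departments row, check whether any employees with matching dept_id has salary > 93.
Keep rows where that is true.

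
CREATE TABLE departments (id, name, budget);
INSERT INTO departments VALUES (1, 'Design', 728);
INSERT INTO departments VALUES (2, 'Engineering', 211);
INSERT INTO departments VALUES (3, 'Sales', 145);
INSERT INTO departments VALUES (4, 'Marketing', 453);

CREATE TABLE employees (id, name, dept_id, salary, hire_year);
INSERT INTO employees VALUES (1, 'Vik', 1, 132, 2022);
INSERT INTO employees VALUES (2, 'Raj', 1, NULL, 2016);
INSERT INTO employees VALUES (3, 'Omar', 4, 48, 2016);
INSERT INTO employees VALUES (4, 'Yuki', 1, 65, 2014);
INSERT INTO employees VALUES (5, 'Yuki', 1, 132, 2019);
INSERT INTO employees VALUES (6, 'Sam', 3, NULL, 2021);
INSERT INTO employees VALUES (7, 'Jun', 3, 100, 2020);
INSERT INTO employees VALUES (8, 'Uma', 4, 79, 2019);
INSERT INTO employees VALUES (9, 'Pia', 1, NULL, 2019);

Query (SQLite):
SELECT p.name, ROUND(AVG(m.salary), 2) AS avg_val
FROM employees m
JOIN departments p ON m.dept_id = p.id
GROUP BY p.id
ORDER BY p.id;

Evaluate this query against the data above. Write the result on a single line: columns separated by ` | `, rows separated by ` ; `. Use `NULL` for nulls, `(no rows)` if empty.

Join each employees row to its departments via dept_id.
Group joined rows by departments.id; compute ROUND(AVG(m.salary), 2) per group.
  1: ids {1, 2, 4, 5, 9} → ROUND(AVG(m.salary), 2)=109.67
  3: ids {6, 7} → ROUND(AVG(m.salary), 2)=100
  4: ids {3, 8} → ROUND(AVG(m.salary), 2)=63.5

Design | 109.67 ; Sales | 100 ; Marketing | 63.5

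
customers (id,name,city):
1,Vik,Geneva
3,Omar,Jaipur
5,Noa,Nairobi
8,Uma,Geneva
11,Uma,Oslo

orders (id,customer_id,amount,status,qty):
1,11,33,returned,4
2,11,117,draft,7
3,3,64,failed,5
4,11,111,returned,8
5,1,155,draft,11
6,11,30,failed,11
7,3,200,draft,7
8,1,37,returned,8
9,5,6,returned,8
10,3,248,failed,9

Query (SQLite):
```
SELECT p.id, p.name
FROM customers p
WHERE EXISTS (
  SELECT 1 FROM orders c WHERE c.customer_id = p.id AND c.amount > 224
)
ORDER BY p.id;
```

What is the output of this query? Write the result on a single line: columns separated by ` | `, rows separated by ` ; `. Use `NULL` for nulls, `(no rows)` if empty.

For each customers row, check whether any orders with matching customer_id has amount > 224.
Keep rows where that is true.

3 | Omar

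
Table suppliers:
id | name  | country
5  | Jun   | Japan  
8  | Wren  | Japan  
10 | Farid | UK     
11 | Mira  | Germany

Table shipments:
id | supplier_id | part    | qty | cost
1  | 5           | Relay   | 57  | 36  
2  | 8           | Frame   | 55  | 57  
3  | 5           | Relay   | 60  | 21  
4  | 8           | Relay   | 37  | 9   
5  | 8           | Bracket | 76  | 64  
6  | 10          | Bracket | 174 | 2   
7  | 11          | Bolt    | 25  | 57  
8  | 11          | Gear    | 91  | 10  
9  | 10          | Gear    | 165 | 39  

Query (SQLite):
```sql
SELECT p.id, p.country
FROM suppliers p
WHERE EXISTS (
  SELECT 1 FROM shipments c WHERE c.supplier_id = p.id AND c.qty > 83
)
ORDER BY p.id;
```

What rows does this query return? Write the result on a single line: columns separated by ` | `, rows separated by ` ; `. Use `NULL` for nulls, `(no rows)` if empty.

10 | UK ; 11 | Germany

For each suppliers row, check whether any shipments with matching supplier_id has qty > 83.
Keep rows where that is true.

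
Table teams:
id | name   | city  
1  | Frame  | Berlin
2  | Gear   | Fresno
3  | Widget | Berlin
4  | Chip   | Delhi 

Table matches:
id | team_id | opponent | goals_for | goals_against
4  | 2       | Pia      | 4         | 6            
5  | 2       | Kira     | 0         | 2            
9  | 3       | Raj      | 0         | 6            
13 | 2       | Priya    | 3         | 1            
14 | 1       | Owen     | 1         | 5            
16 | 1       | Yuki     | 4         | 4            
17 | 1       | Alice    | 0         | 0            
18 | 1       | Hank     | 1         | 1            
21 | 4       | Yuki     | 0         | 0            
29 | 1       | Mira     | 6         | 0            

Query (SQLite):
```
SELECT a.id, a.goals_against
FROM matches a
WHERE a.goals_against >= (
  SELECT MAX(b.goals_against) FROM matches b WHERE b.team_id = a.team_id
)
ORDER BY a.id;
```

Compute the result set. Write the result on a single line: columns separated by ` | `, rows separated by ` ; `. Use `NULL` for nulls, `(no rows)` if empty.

4 | 6 ; 9 | 6 ; 14 | 5 ; 21 | 0

For each matches row a, compute MAX(goals_against) over rows sharing a.team_id.
Keep row a if a.goals_against >= that per-group MAX.
  team_id=1: MAX(goals_against) = 5
  team_id=2: MAX(goals_against) = 6
  team_id=3: MAX(goals_against) = 6
  team_id=4: MAX(goals_against) = 0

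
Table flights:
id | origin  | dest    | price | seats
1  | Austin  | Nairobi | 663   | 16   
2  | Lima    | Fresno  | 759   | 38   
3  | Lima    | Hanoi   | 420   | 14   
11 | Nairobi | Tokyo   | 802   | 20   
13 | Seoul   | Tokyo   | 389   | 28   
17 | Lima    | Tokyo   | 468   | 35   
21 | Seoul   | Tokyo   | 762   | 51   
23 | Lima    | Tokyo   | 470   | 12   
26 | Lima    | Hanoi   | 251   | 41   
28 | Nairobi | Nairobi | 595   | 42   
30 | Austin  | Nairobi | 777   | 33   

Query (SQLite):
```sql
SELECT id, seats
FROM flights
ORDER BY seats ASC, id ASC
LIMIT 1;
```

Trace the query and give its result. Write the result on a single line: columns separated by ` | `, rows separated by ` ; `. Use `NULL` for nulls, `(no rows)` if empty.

Sort by seats asc, tiebreak id asc: (12, id=23), (14, id=3), (16, id=1), (20, id=11) …. Take first 1.

23 | 12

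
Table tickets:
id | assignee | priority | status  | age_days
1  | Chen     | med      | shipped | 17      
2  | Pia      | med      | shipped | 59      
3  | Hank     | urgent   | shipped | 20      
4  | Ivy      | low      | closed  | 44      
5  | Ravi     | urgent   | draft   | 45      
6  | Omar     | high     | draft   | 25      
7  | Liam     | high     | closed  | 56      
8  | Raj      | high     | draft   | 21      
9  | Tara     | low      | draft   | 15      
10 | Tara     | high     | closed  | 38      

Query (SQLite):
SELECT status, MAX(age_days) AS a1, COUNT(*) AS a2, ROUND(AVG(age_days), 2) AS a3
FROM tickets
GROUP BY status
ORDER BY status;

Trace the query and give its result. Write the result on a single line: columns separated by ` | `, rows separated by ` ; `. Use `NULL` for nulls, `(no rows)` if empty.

closed | 56 | 3 | 46 ; draft | 45 | 4 | 26.5 ; shipped | 59 | 3 | 32

Group tickets by status.
Per group compute: MAX(age_days), COUNT(*), ROUND(AVG(age_days), 2).
  closed: ids {4, 7, 10} → MAX(age_days)=56, COUNT(*)=3, ROUND(AVG(age_days), 2)=46
  draft: ids {5, 6, 8, 9} → MAX(age_days)=45, COUNT(*)=4, ROUND(AVG(age_days), 2)=26.5
  shipped: ids {1, 2, 3} → MAX(age_days)=59, COUNT(*)=3, ROUND(AVG(age_days), 2)=32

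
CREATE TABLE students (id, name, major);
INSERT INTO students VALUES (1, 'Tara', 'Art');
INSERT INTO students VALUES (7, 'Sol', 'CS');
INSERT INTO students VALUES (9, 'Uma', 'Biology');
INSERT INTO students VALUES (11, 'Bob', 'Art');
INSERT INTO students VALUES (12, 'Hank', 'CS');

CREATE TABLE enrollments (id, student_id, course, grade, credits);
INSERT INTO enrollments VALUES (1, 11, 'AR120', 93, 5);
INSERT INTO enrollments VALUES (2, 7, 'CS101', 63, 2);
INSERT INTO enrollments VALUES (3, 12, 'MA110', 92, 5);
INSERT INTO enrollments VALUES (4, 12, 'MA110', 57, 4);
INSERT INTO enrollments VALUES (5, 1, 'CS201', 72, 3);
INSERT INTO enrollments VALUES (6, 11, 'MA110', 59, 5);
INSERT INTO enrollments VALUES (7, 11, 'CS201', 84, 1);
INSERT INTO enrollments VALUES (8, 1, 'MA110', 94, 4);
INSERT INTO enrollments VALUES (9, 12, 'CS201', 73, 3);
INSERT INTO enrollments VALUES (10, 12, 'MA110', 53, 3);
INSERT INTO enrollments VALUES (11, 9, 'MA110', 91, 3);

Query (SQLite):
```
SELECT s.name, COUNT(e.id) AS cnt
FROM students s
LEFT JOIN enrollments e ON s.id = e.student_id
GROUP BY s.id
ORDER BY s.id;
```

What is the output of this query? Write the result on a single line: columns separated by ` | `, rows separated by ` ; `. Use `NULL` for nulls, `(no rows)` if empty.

Tara | 2 ; Sol | 1 ; Uma | 1 ; Bob | 3 ; Hank | 4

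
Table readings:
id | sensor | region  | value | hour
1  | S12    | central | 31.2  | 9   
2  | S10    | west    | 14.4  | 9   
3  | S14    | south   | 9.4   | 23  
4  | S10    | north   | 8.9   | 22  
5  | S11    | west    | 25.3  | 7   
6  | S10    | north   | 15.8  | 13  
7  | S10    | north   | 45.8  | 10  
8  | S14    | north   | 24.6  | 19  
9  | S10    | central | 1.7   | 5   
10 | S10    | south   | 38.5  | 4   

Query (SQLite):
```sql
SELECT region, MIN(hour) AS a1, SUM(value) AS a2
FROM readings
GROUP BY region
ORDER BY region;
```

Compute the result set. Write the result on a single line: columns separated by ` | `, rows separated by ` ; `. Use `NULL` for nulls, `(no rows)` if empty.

Group readings by region.
Per group compute: MIN(hour), SUM(value).
  central: ids {1, 9} → MIN(hour)=5, SUM(value)=32.9
  north: ids {4, 6, 7, 8} → MIN(hour)=10, SUM(value)=95.1
  south: ids {3, 10} → MIN(hour)=4, SUM(value)=47.9
  west: ids {2, 5} → MIN(hour)=7, SUM(value)=39.7

central | 5 | 32.9 ; north | 10 | 95.1 ; south | 4 | 47.9 ; west | 7 | 39.7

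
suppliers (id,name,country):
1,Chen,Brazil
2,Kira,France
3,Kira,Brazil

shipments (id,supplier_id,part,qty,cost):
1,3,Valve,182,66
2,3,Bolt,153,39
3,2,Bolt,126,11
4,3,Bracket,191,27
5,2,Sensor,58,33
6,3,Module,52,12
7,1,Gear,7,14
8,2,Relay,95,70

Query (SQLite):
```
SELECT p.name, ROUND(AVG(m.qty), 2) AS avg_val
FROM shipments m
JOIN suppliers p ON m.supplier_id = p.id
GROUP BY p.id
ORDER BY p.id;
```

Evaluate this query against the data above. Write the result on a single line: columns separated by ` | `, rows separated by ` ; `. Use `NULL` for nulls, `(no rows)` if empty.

Join each shipments row to its suppliers via supplier_id.
Group joined rows by suppliers.id; compute ROUND(AVG(m.qty), 2) per group.
  1: ids {7} → ROUND(AVG(m.qty), 2)=7
  2: ids {3, 5, 8} → ROUND(AVG(m.qty), 2)=93
  3: ids {1, 2, 4, 6} → ROUND(AVG(m.qty), 2)=144.5

Chen | 7 ; Kira | 93 ; Kira | 144.5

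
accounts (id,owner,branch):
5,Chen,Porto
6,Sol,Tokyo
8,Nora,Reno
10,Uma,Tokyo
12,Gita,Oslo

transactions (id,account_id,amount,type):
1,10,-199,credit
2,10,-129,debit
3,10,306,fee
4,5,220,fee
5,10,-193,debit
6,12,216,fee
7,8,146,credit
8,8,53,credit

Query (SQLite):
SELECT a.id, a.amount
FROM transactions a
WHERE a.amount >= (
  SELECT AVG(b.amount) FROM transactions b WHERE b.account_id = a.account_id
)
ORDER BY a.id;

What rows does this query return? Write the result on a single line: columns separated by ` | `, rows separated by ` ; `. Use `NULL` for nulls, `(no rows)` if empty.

For each transactions row a, compute AVG(amount) over rows sharing a.account_id.
Keep row a if a.amount >= that per-group AVG.
  account_id=5: AVG(amount) = 220.0
  account_id=8: AVG(amount) = 99.5
  account_id=10: AVG(amount) = -53.75
  account_id=12: AVG(amount) = 216.0

3 | 306 ; 4 | 220 ; 6 | 216 ; 7 | 146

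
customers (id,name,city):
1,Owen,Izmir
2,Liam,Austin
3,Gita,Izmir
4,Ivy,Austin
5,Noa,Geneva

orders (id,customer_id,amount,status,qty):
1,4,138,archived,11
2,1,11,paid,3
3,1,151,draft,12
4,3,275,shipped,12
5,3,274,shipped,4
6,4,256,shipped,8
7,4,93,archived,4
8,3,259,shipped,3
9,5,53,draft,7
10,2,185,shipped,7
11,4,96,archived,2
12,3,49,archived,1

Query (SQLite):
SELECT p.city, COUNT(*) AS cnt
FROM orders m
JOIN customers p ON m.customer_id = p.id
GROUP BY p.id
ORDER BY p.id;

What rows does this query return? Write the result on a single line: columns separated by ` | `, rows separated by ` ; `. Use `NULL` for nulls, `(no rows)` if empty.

Join each orders row to its customers via customer_id.
Group joined rows by customers.id; compute COUNT(*) per group.
  1: ids {2, 3} → COUNT(*)=2
  2: ids {10} → COUNT(*)=1
  3: ids {4, 5, 8, 12} → COUNT(*)=4
  4: ids {1, 6, 7, 11} → COUNT(*)=4
  5: ids {9} → COUNT(*)=1

Izmir | 2 ; Austin | 1 ; Izmir | 4 ; Austin | 4 ; Geneva | 1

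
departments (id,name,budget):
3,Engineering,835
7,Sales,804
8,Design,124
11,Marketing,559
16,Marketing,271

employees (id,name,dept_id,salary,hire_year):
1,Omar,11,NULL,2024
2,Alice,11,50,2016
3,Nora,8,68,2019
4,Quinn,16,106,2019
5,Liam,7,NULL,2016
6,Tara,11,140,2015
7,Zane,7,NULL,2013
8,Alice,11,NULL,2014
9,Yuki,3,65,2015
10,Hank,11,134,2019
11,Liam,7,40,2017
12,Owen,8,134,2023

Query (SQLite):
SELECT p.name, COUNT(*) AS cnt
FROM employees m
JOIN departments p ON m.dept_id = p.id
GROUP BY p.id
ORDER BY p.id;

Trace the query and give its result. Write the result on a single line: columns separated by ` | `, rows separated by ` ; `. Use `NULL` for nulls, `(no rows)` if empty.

Join each employees row to its departments via dept_id.
Group joined rows by departments.id; compute COUNT(*) per group.
  3: ids {9} → COUNT(*)=1
  7: ids {5, 7, 11} → COUNT(*)=3
  8: ids {3, 12} → COUNT(*)=2
  11: ids {1, 2, 6, 8, 10} → COUNT(*)=5
  16: ids {4} → COUNT(*)=1

Engineering | 1 ; Sales | 3 ; Design | 2 ; Marketing | 5 ; Marketing | 1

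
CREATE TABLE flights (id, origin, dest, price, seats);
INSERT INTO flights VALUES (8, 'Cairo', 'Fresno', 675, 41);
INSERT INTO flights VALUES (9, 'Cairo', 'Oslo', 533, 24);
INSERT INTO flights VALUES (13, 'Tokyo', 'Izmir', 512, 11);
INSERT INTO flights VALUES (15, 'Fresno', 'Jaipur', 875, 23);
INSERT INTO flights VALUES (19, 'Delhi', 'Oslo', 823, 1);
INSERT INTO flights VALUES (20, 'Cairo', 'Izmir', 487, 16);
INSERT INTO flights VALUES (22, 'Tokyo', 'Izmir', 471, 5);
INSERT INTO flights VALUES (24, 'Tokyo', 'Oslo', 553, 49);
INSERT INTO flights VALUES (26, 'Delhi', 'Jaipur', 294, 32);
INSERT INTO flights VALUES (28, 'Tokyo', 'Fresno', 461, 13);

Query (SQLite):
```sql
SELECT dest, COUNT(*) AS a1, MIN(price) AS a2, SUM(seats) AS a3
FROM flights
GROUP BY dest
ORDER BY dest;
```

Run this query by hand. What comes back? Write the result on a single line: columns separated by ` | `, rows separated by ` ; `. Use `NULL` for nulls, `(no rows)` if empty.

Fresno | 2 | 461 | 54 ; Izmir | 3 | 471 | 32 ; Jaipur | 2 | 294 | 55 ; Oslo | 3 | 533 | 74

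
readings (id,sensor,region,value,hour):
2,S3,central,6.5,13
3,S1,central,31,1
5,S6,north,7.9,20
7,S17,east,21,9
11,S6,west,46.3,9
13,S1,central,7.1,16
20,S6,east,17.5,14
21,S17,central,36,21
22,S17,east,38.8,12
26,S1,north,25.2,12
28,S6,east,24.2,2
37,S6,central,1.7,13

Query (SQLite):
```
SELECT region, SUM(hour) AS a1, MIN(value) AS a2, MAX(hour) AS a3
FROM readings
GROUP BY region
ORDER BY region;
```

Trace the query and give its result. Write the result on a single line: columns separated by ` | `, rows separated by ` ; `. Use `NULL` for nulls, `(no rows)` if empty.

Group readings by region.
Per group compute: SUM(hour), MIN(value), MAX(hour).
  central: ids {2, 3, 13, 21, 37} → SUM(hour)=64, MIN(value)=1.7, MAX(hour)=21
  east: ids {7, 20, 22, 28} → SUM(hour)=37, MIN(value)=17.5, MAX(hour)=14
  north: ids {5, 26} → SUM(hour)=32, MIN(value)=7.9, MAX(hour)=20
  west: ids {11} → SUM(hour)=9, MIN(value)=46.3, MAX(hour)=9

central | 64 | 1.7 | 21 ; east | 37 | 17.5 | 14 ; north | 32 | 7.9 | 20 ; west | 9 | 46.3 | 9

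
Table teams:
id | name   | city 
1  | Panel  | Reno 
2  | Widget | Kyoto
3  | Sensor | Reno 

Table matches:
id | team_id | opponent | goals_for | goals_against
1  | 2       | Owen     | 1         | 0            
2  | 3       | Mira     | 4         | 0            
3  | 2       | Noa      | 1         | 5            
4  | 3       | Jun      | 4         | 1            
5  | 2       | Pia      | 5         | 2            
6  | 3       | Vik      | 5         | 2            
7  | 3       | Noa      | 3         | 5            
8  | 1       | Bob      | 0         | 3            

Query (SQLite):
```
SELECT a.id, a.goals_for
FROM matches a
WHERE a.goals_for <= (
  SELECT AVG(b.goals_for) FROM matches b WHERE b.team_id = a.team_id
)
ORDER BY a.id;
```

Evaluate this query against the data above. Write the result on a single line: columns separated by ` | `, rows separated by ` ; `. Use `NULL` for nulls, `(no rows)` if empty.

1 | 1 ; 2 | 4 ; 3 | 1 ; 4 | 4 ; 7 | 3 ; 8 | 0

For each matches row a, compute AVG(goals_for) over rows sharing a.team_id.
Keep row a if a.goals_for <= that per-group AVG.
  team_id=1: AVG(goals_for) = 0.0
  team_id=2: AVG(goals_for) = 2.333333
  team_id=3: AVG(goals_for) = 4.0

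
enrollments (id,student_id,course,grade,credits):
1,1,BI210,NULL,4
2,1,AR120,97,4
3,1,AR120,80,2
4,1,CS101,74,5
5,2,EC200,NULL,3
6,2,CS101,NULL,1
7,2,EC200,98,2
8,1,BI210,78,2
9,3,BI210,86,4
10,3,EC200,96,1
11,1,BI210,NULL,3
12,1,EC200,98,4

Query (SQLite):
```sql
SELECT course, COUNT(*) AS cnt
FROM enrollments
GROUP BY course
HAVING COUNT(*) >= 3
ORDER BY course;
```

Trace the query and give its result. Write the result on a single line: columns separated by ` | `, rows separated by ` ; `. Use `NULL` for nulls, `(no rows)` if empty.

BI210 | 4 ; EC200 | 4

Partition enrollments by course; compute COUNT(*) within each group.
HAVING: keep groups with count ≥ 3.
  AR120: ids {2, 3} → COUNT(*)=2
  BI210: ids {1, 8, 9, 11} → COUNT(*)=4
  CS101: ids {4, 6} → COUNT(*)=2
  EC200: ids {5, 7, 10, 12} → COUNT(*)=4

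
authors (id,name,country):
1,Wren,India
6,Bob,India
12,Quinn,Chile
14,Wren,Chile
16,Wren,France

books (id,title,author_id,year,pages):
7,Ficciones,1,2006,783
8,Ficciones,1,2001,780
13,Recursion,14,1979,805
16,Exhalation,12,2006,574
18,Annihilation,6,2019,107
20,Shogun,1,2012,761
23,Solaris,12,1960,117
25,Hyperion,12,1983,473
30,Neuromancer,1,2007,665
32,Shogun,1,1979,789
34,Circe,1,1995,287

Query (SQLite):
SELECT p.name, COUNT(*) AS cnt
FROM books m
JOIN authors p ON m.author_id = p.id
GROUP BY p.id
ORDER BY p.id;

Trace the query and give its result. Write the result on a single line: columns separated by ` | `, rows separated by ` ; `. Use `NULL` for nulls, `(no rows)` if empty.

Wren | 6 ; Bob | 1 ; Quinn | 3 ; Wren | 1

Join each books row to its authors via author_id.
Group joined rows by authors.id; compute COUNT(*) per group.
  1: ids {7, 8, 20, 30, 32, 34} → COUNT(*)=6
  6: ids {18} → COUNT(*)=1
  12: ids {16, 23, 25} → COUNT(*)=3
  14: ids {13} → COUNT(*)=1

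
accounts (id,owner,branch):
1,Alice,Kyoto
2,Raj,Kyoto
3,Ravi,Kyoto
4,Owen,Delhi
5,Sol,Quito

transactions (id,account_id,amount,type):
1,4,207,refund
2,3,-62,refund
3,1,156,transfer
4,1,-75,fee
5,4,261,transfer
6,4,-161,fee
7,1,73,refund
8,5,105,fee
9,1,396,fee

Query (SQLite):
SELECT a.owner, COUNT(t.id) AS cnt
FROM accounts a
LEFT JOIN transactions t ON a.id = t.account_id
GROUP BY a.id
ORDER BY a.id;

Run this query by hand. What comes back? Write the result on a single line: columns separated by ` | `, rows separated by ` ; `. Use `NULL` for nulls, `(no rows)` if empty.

LEFT JOIN keeps every accounts row; unmatched ones get NULL for transactions columns.
Group by accounts.id and compute COUNT(t.id). COUNT(col) of an all-NULL group is 0.
  1: ids {3, 4, 7, 9} → COUNT(t.id)=4
  2: ids {—} → COUNT(t.id)=0
  3: ids {2} → COUNT(t.id)=1
  4: ids {1, 5, 6} → COUNT(t.id)=3
  5: ids {8} → COUNT(t.id)=1

Alice | 4 ; Raj | 0 ; Ravi | 1 ; Owen | 3 ; Sol | 1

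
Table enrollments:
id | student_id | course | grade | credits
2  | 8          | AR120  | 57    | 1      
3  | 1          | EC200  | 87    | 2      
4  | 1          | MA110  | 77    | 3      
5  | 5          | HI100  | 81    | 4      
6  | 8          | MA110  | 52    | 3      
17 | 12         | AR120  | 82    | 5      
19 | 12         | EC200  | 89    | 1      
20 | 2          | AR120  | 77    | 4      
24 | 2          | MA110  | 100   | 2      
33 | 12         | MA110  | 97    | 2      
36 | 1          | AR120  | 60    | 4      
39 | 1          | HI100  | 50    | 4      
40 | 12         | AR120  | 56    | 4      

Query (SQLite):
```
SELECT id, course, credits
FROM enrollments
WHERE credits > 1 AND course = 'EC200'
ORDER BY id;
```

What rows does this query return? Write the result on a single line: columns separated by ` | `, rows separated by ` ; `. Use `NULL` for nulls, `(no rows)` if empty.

credits > 1: ids {3, 4, 5, 6, 17, 20, 24, 33, 36, 39, 40}
course = 'EC200': ids {3, 19}
Combine with AND.

3 | EC200 | 2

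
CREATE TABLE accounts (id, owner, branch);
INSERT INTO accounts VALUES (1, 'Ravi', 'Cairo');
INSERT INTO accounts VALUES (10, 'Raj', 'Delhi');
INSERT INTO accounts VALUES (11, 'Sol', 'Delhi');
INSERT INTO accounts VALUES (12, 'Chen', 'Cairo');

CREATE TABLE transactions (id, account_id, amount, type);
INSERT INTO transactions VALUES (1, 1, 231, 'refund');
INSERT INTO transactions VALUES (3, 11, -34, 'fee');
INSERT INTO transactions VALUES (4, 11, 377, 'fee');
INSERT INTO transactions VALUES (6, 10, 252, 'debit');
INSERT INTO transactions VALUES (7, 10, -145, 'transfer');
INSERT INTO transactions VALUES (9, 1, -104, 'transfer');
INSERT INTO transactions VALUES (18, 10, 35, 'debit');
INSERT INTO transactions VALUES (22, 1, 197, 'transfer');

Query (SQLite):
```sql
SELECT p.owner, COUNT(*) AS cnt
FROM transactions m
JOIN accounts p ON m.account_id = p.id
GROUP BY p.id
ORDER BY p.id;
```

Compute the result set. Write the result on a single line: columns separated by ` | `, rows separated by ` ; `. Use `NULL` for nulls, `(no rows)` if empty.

Join each transactions row to its accounts via account_id.
Group joined rows by accounts.id; compute COUNT(*) per group.
  1: ids {1, 9, 22} → COUNT(*)=3
  10: ids {6, 7, 18} → COUNT(*)=3
  11: ids {3, 4} → COUNT(*)=2

Ravi | 3 ; Raj | 3 ; Sol | 2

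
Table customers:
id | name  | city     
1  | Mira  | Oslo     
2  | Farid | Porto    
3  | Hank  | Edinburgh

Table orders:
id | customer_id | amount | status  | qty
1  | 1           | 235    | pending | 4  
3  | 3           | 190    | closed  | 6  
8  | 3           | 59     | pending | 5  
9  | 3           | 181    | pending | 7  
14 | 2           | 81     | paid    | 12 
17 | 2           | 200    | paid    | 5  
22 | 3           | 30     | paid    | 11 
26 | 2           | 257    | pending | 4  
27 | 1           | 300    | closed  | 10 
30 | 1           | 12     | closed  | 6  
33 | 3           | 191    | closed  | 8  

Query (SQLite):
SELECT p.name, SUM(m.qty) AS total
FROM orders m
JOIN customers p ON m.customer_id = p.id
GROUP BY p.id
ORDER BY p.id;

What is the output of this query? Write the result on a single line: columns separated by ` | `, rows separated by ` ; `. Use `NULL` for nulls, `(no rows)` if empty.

Join each orders row to its customers via customer_id.
Group joined rows by customers.id; compute SUM(m.qty) per group.
  1: ids {1, 27, 30} → SUM(m.qty)=20
  2: ids {14, 17, 26} → SUM(m.qty)=21
  3: ids {3, 8, 9, 22, 33} → SUM(m.qty)=37

Mira | 20 ; Farid | 21 ; Hank | 37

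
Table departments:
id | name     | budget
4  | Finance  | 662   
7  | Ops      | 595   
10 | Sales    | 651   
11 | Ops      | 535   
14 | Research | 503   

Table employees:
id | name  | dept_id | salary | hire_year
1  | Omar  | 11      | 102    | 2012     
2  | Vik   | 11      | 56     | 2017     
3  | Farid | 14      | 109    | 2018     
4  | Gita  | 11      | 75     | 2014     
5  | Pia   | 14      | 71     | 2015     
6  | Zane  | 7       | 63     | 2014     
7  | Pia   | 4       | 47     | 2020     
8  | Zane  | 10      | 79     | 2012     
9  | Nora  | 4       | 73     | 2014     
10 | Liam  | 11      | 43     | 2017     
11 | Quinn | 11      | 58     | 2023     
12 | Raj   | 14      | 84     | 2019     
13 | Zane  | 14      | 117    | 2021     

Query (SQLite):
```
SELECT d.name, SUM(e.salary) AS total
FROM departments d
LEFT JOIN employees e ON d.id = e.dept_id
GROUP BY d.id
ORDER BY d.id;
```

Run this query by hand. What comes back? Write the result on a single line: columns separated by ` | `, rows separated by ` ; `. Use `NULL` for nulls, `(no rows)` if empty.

Finance | 120 ; Ops | 63 ; Sales | 79 ; Ops | 334 ; Research | 381

LEFT JOIN keeps every departments row; unmatched ones get NULL for employees columns.
Group by departments.id and compute SUM(e.salary). SUM over an all-NULL group is NULL.
  4: ids {7, 9} → SUM(e.salary)=120
  7: ids {6} → SUM(e.salary)=63
  10: ids {8} → SUM(e.salary)=79
  11: ids {1, 2, 4, 10, 11} → SUM(e.salary)=334
  14: ids {3, 5, 12, 13} → SUM(e.salary)=381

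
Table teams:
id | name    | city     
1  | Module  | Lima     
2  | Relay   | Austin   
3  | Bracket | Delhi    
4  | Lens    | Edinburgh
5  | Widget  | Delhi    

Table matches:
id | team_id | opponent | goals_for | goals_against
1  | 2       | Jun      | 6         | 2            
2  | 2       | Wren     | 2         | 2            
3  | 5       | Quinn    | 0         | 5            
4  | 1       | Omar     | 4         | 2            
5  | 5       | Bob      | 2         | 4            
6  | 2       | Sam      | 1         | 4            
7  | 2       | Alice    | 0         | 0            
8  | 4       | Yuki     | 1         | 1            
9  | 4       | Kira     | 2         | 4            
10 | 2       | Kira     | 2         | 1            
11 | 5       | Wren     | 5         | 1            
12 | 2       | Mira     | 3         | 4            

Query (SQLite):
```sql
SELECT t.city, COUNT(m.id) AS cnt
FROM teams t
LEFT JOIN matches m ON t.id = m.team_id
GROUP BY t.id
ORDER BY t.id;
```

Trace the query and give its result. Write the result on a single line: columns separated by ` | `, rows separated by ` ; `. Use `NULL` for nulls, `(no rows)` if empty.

Lima | 1 ; Austin | 6 ; Delhi | 0 ; Edinburgh | 2 ; Delhi | 3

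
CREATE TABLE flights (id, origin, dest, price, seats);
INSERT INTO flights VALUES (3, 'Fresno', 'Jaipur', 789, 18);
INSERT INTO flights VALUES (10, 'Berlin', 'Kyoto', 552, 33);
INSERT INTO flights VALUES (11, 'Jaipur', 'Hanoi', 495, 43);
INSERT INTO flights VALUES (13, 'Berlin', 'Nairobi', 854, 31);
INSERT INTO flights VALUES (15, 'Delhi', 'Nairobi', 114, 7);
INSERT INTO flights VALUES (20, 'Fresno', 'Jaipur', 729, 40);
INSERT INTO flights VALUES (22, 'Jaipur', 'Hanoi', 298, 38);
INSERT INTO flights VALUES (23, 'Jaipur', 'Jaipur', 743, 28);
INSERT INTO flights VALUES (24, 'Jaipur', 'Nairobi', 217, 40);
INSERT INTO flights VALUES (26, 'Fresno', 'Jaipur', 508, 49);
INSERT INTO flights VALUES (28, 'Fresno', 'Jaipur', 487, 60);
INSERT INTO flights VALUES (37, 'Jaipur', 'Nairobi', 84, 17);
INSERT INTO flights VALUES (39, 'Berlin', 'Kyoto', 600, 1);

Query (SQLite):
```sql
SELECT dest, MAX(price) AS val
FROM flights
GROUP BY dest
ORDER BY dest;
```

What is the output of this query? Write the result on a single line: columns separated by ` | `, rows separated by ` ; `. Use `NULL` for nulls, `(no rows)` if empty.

Partition flights by dest; compute MAX(price) within each group.
  Hanoi: ids {11, 22} → MAX(price)=495
  Jaipur: ids {3, 20, 23, 26, 28} → MAX(price)=789
  Kyoto: ids {10, 39} → MAX(price)=600
  Nairobi: ids {13, 15, 24, 37} → MAX(price)=854

Hanoi | 495 ; Jaipur | 789 ; Kyoto | 600 ; Nairobi | 854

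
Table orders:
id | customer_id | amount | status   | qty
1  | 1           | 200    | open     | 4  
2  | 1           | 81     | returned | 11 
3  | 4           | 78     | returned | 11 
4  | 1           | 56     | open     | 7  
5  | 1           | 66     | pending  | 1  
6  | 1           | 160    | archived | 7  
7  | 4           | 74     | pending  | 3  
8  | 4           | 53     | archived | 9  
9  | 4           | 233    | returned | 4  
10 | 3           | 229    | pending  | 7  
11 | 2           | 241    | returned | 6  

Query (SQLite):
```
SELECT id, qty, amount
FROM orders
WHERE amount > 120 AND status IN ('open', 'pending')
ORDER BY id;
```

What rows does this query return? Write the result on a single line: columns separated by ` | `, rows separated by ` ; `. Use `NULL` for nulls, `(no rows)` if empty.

amount > 120: ids {1, 6, 9, 10, 11}
status IN ('open', 'pending'): ids {1, 4, 5, 7, 10}
Combine with AND.

1 | 4 | 200 ; 10 | 7 | 229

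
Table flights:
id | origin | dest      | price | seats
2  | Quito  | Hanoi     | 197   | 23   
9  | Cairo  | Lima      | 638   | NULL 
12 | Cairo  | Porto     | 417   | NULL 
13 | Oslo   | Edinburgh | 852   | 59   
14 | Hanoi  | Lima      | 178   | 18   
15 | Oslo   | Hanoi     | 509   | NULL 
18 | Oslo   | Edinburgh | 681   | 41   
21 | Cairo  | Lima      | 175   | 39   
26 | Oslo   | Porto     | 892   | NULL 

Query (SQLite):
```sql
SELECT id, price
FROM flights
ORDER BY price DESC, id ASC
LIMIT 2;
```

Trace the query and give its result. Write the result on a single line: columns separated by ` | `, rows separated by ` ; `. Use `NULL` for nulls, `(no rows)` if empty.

Sort by price desc, tiebreak id asc: (892, id=26), (852, id=13), (681, id=18), (638, id=9), (509, id=15) …. Take first 2.

26 | 892 ; 13 | 852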